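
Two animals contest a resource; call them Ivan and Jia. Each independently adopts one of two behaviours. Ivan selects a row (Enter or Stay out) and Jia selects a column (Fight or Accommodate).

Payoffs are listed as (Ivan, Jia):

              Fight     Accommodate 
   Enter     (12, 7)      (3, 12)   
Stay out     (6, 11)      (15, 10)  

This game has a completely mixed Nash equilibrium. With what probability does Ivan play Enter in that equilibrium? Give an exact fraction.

Let x be the probability that Ivan plays Enter. In a completely mixed equilibrium, Jia must be indifferent between Fight and Accommodate.
Jia's expected payoff from Fight is 7x + 11(1−x); from Accommodate it is 12x + 10(1−x).
Setting these equal: −4x + 11 = 2x + 10, so x = 1/6.

1/6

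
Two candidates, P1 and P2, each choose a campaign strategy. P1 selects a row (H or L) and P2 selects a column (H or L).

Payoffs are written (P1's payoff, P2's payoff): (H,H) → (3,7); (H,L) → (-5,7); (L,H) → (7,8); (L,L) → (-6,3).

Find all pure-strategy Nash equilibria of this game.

(H, H): P1 prefers L (7 > 3) — not an equilibrium.
(H, L): P1 gets -5 ≥ -6 from L, and P2 gets 7 ≥ 7 from H — Nash equilibrium.
(L, H): P1 gets 7 ≥ 3 from H, and P2 gets 8 ≥ 3 from L — Nash equilibrium.
(L, L): P1 prefers H (-5 > -6); P2 prefers H (8 > 3) — not an equilibrium.

(H, L) and (L, H)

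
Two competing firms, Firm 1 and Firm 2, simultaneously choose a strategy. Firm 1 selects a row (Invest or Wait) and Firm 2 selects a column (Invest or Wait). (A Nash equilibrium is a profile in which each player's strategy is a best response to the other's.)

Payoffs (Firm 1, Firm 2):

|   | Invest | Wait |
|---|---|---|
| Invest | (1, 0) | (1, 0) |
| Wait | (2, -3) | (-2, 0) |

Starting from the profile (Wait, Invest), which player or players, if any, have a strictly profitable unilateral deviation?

Firm 1 at (Wait, Invest) earns 2; deviating to Invest yields 1 — not better.
Firm 2 earns -3; deviating to Wait yields 0 — a strict improvement.
Only Firm 2 has a strictly profitable deviation.

Firm 2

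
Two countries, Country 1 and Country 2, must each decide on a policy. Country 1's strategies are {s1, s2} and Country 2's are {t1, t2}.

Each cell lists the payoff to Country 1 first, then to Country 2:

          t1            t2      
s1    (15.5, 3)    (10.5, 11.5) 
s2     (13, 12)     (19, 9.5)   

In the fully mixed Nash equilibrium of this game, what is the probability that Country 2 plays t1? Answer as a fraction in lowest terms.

Let y be the probability that Country 2 plays t1. In a completely mixed equilibrium, Country 1 must be indifferent between s1 and s2.
Country 1's expected payoff from s1 is 15.5y + 10.5(1−y); from s2 it is 13y + 19(1−y).
Setting these equal: 5y + 10.5 = −6y + 19, so y = 17/22.

17/22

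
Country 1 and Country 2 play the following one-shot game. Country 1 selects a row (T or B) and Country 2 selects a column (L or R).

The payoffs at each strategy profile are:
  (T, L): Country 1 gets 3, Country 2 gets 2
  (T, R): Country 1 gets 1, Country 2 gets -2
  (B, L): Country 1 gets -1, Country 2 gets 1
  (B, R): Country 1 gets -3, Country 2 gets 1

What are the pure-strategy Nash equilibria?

(T, L): Country 1 gets 3 ≥ -1 from B, and Country 2 gets 2 ≥ -2 from R — Nash equilibrium.
(T, R): Country 2 prefers L (2 > -2) — not an equilibrium.
(B, L): Country 1 prefers T (3 > -1) — not an equilibrium.
(B, R): Country 1 prefers T (1 > -3) — not an equilibrium.

(T, L)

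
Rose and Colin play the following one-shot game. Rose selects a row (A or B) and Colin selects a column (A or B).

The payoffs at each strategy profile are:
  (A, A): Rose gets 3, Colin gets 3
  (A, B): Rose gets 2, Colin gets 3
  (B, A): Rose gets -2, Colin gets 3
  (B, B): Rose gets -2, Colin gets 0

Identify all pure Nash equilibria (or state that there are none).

(A, A): Rose gets 3 ≥ -2 from B, and Colin gets 3 ≥ 3 from B — Nash equilibrium.
(A, B): Rose gets 2 ≥ -2 from B, and Colin gets 3 ≥ 3 from A — Nash equilibrium.
(B, A): Rose prefers A (3 > -2) — not an equilibrium.
(B, B): Rose prefers A (2 > -2); Colin prefers A (3 > 0) — not an equilibrium.

(A, A) and (A, B)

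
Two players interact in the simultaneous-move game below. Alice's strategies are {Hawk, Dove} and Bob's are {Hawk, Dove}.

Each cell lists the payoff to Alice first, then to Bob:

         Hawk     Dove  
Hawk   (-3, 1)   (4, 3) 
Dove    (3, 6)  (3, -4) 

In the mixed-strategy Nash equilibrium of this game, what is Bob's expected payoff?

First find x, the probability Alice plays Hawk, from Bob's indifference between Hawk and Dove: x + 6(1−x) = 3x − 4(1−x), giving x = 5/6.
Since Bob is indifferent in equilibrium, Bob's expected payoff equals the payoff from either column against (5/6, 1/6). Using Hawk: (5/6) + 6(1/6) = 11/6.

11/6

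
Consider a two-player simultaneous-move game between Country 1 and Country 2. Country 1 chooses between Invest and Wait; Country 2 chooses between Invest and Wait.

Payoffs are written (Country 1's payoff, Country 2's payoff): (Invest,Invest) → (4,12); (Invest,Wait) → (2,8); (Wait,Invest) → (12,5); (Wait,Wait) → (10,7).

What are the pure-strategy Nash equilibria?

(Invest, Invest): Country 1 prefers Wait (12 > 4) — not an equilibrium.
(Invest, Wait): Country 1 prefers Wait (10 > 2); Country 2 prefers Invest (12 > 8) — not an equilibrium.
(Wait, Invest): Country 2 prefers Wait (7 > 5) — not an equilibrium.
(Wait, Wait): Country 1 gets 10 ≥ 2 from Invest, and Country 2 gets 7 ≥ 5 from Invest — Nash equilibrium.

(Wait, Wait)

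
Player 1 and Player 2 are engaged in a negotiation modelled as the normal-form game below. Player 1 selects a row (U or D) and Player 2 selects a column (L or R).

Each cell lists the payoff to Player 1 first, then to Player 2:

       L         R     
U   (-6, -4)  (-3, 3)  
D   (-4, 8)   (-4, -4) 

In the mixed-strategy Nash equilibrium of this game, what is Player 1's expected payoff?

-4

First find q, the probability Player 2 plays L, from Player 1's indifference between U and D: −6q − 3(1−q) = −4q − 4(1−q), giving q = 1/3.
Since Player 1 is indifferent in equilibrium, Player 1's expected payoff equals the payoff from either row against (1/3, 2/3). Using U: −6(1/3) − 3(2/3) = -4.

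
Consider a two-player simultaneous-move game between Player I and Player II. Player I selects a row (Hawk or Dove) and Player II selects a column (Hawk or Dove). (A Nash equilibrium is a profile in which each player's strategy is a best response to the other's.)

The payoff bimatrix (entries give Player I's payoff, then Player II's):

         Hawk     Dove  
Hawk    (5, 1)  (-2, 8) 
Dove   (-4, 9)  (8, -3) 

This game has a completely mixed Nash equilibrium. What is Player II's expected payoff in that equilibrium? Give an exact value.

75/19

First find p, the probability Player I plays Hawk, from Player II's indifference between Hawk and Dove: p + 9(1−p) = 8p − 3(1−p), giving p = 12/19.
Since Player II is indifferent in equilibrium, Player II's expected payoff equals the payoff from either column against (12/19, 7/19). Using Hawk: (12/19) + 9(7/19) = 75/19.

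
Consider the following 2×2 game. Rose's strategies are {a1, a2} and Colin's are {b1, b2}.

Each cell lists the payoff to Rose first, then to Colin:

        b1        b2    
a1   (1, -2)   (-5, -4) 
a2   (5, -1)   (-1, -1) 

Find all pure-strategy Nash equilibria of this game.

(a1, b1): Rose prefers a2 (5 > 1) — not an equilibrium.
(a1, b2): Rose prefers a2 (-1 > -5); Colin prefers b1 (-2 > -4) — not an equilibrium.
(a2, b1): Rose gets 5 ≥ 1 from a1, and Colin gets -1 ≥ -1 from b2 — Nash equilibrium.
(a2, b2): Rose gets -1 ≥ -5 from a1, and Colin gets -1 ≥ -1 from b1 — Nash equilibrium.

(a2, b1) and (a2, b2)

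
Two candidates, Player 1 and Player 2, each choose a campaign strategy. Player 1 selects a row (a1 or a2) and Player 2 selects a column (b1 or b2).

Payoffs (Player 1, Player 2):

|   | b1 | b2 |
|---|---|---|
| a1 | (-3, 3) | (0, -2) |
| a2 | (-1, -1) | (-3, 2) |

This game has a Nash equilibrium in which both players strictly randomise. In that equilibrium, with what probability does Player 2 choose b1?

3/5

Let c be the probability that Player 2 plays b1. In a completely mixed equilibrium, Player 1 must be indifferent between a1 and a2.
Player 1's expected payoff from a1 is −3c; from a2 it is −c − 3(1−c).
Setting these equal: −3c = 2c − 3, so c = 3/5.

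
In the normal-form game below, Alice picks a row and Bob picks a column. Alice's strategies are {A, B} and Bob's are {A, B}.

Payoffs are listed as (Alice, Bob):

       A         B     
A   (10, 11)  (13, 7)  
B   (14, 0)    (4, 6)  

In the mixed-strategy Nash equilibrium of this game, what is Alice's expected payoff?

142/13

First find y, the probability Bob plays A, from Alice's indifference between A and B: 10y + 13(1−y) = 14y + 4(1−y), giving y = 9/13.
Since Alice is indifferent in equilibrium, Alice's expected payoff equals the payoff from either row against (9/13, 4/13). Using A: 10(9/13) + 13(4/13) = 142/13.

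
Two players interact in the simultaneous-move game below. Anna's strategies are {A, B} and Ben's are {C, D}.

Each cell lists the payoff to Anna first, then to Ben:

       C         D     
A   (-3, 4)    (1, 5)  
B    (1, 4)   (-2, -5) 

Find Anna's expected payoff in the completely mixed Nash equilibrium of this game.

First find y, the probability Ben plays C, from Anna's indifference between A and B: −3y + (1−y) = y − 2(1−y), giving y = 3/7.
Since Anna is indifferent in equilibrium, Anna's expected payoff equals the payoff from either row against (3/7, 4/7). Using A: −3(3/7) + (4/7) = -5/7.

-5/7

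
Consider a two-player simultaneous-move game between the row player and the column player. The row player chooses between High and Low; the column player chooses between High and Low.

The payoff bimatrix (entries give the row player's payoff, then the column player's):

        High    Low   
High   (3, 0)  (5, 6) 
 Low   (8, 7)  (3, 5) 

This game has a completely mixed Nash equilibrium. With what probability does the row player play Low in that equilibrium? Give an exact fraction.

3/4

Let x be the probability that the row player plays High. In a completely mixed equilibrium, the column player must be indifferent between High and Low.
The column player's expected payoff from High is 7(1−x); from Low it is 6x + 5(1−x).
Setting these equal: −7x + 7 = x + 5, so x = 1/4.
Therefore the row player plays Low with probability 1 − 1/4 = 3/4.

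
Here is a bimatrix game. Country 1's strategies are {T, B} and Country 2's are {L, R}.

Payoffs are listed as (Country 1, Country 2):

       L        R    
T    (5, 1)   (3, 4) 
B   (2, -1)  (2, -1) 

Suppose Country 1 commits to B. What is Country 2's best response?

either — both L and R are best responses

Against B, Country 2 earns -1 from L and -1 from R.
So either strategy is a best response.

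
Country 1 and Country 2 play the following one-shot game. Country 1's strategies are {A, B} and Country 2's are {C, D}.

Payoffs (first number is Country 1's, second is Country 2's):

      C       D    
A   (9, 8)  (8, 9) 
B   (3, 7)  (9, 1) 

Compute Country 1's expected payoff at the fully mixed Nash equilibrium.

First find q, the probability Country 2 plays C, from Country 1's indifference between A and B: 9q + 8(1−q) = 3q + 9(1−q), giving q = 1/7.
Since Country 1 is indifferent in equilibrium, Country 1's expected payoff equals the payoff from either row against (1/7, 6/7). Using A: 9(1/7) + 8(6/7) = 57/7.

57/7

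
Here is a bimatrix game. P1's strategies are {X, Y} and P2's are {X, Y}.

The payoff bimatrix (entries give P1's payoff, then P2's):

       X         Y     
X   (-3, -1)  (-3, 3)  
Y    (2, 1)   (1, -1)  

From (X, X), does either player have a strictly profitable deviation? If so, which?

Both

P1 at (X, X) earns -3; deviating to Y yields 2 — a strict improvement.
P2 earns -1; deviating to Y yields 3 — a strict improvement.
Both P1 and P2 have strictly profitable deviations.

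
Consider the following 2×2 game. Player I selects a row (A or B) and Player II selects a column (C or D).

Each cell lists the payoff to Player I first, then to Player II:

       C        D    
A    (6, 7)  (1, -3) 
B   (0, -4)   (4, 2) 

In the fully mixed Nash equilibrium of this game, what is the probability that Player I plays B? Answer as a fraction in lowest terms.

Let p be the probability that Player I plays A. In a completely mixed equilibrium, Player II must be indifferent between C and D.
Player II's expected payoff from C is 7p − 4(1−p); from D it is −3p + 2(1−p).
Setting these equal: 11p − 4 = −5p + 2, so p = 3/8.
Therefore Player I plays B with probability 1 − 3/8 = 5/8.

5/8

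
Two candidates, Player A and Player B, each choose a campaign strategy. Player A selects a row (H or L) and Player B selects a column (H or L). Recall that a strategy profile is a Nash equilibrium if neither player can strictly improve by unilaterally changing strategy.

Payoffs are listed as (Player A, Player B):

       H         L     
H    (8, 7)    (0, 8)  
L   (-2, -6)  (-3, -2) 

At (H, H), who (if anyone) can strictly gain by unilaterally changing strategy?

Player A at (H, H) earns 8; deviating to L yields -2 — not better.
Player B earns 7; deviating to L yields 8 — a strict improvement.
Only Player B has a strictly profitable deviation.

Player B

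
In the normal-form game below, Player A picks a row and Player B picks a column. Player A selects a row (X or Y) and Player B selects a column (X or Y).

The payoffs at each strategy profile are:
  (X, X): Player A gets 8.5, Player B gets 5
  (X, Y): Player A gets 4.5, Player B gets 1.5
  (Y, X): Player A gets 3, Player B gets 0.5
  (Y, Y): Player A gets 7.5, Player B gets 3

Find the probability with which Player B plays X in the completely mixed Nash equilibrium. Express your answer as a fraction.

Let y be the probability that Player B plays X. In a completely mixed equilibrium, Player A must be indifferent between X and Y.
Player A's expected payoff from X is 8.5y + 4.5(1−y); from Y it is 3y + 7.5(1−y).
Setting these equal: 4y + 4.5 = −4.5y + 7.5, so y = 6/17.

6/17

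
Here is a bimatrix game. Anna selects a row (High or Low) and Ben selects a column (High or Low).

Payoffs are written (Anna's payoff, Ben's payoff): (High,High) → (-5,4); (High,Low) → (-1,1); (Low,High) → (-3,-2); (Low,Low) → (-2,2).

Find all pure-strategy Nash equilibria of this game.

none

(High, High): Anna prefers Low (-3 > -5) — not an equilibrium.
(High, Low): Ben prefers High (4 > 1) — not an equilibrium.
(Low, High): Ben prefers Low (2 > -2) — not an equilibrium.
(Low, Low): Anna prefers High (-1 > -2) — not an equilibrium.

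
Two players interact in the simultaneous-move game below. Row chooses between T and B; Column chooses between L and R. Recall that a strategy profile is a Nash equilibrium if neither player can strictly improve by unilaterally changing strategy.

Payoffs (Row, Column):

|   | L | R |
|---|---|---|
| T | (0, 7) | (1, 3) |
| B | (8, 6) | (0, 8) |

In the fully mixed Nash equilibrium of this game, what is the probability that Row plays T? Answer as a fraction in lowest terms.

1/3

Let r be the probability that Row plays T. In a completely mixed equilibrium, Column must be indifferent between L and R.
Column's expected payoff from L is 7r + 6(1−r); from R it is 3r + 8(1−r).
Setting these equal: r + 6 = −5r + 8, so r = 1/3.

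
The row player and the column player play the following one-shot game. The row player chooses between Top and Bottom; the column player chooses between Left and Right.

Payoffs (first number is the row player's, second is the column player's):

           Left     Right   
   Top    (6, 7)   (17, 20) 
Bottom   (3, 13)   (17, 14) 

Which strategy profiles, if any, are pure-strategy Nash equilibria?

(Top, Right) and (Bottom, Right)

(Top, Left): the column player prefers Right (20 > 7) — not an equilibrium.
(Top, Right): the row player gets 17 ≥ 17 from Bottom, and the column player gets 20 ≥ 7 from Left — Nash equilibrium.
(Bottom, Left): the row player prefers Top (6 > 3); the column player prefers Right (14 > 13) — not an equilibrium.
(Bottom, Right): the row player gets 17 ≥ 17 from Top, and the column player gets 14 ≥ 13 from Left — Nash equilibrium.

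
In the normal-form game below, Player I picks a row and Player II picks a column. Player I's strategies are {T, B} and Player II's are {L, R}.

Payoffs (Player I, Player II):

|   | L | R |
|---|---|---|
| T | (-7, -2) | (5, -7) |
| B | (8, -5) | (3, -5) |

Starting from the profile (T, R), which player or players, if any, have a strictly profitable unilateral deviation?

Player I at (T, R) earns 5; deviating to B yields 3 — not better.
Player II earns -7; deviating to L yields -2 — a strict improvement.
Only Player II has a strictly profitable deviation.

Player II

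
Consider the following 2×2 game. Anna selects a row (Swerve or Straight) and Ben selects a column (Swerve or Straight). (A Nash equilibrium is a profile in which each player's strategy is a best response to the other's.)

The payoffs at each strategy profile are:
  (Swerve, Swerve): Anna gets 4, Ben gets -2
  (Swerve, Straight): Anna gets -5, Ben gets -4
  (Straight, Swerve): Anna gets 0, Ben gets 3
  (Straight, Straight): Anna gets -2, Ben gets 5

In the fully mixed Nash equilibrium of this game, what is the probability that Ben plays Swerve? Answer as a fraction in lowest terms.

Let y be the probability that Ben plays Swerve. In a completely mixed equilibrium, Anna must be indifferent between Swerve and Straight.
Anna's expected payoff from Swerve is 4y − 5(1−y); from Straight it is −2(1−y).
Setting these equal: 9y − 5 = 2y − 2, so y = 3/7.

3/7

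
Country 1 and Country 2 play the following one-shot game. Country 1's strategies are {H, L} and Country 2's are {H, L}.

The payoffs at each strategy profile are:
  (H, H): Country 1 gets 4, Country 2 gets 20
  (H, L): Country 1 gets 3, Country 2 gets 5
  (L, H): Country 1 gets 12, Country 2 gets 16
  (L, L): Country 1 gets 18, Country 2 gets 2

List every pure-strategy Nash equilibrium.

(H, H): Country 1 prefers L (12 > 4) — not an equilibrium.
(H, L): Country 1 prefers L (18 > 3); Country 2 prefers H (20 > 5) — not an equilibrium.
(L, H): Country 1 gets 12 ≥ 4 from H, and Country 2 gets 16 ≥ 2 from L — Nash equilibrium.
(L, L): Country 2 prefers H (16 > 2) — not an equilibrium.

(L, H)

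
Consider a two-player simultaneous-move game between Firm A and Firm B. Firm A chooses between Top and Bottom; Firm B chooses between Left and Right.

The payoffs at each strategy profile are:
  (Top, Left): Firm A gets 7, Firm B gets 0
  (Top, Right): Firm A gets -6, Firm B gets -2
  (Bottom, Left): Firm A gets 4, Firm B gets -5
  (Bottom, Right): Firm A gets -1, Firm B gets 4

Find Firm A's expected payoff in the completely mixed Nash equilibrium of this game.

First find y, the probability Firm B plays Left, from Firm A's indifference between Top and Bottom: 7y − 6(1−y) = 4y − (1−y), giving y = 5/8.
Since Firm A is indifferent in equilibrium, Firm A's expected payoff equals the payoff from either row against (5/8, 3/8). Using Top: 7(5/8) − 6(3/8) = 17/8.

17/8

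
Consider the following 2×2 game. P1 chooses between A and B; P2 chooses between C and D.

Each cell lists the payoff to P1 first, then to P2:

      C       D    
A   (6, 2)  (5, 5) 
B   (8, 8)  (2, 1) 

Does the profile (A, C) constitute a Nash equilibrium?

No

At (A, C), P1 earns 6; switching to B would give 8, so P1 would deviate.
P2 earns 2; switching to D would give 5, so P2 would deviate.
Since at least one player can profitably deviate, this is not a Nash equilibrium.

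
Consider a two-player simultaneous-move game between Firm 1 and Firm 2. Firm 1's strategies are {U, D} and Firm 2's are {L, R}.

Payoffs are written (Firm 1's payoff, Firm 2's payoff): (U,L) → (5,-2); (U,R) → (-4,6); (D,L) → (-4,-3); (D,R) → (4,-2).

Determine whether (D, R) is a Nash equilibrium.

Yes

At (D, R), Firm 1 earns 4; switching to U would give -4, so Firm 1 has no profitable deviation.
Firm 2 earns -2; switching to L would give -3, so Firm 2 has no profitable deviation.
Neither player can gain by a unilateral deviation, so this profile is a Nash equilibrium.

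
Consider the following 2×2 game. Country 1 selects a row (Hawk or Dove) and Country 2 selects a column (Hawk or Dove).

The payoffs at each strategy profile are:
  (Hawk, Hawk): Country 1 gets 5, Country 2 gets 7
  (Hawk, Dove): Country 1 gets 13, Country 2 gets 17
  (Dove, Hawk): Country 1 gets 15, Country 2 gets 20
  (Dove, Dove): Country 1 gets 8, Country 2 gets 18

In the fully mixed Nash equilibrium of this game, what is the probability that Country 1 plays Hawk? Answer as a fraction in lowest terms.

1/6

Let x be the probability that Country 1 plays Hawk. In a completely mixed equilibrium, Country 2 must be indifferent between Hawk and Dove.
Country 2's expected payoff from Hawk is 7x + 20(1−x); from Dove it is 17x + 18(1−x).
Setting these equal: −13x + 20 = −x + 18, so x = 1/6.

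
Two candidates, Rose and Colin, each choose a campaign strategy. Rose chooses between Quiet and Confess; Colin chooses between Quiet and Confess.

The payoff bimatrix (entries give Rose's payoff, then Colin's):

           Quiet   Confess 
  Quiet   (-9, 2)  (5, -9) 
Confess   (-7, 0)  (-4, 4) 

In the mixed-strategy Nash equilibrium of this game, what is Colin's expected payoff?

8/15

First find p, the probability Rose plays Quiet, from Colin's indifference between Quiet and Confess: 2p = −9p + 4(1−p), giving p = 4/15.
Since Colin is indifferent in equilibrium, Colin's expected payoff equals the payoff from either column against (4/15, 11/15). Using Quiet: 2(4/15) = 8/15.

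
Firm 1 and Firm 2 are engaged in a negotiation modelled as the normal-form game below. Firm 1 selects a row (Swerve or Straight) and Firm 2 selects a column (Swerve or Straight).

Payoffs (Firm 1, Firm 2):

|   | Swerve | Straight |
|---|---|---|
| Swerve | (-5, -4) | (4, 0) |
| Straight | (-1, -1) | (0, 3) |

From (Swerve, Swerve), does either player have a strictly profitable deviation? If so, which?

Both

Firm 1 at (Swerve, Swerve) earns -5; deviating to Straight yields -1 — a strict improvement.
Firm 2 earns -4; deviating to Straight yields 0 — a strict improvement.
Both Firm 1 and Firm 2 have strictly profitable deviations.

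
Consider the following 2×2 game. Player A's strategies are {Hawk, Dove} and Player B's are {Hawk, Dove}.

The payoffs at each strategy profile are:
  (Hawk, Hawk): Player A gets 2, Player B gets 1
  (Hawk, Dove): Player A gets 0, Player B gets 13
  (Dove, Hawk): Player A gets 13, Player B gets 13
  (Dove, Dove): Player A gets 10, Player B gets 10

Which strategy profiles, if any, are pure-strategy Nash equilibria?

(Dove, Hawk)

(Hawk, Hawk): Player A prefers Dove (13 > 2); Player B prefers Dove (13 > 1) — not an equilibrium.
(Hawk, Dove): Player A prefers Dove (10 > 0) — not an equilibrium.
(Dove, Hawk): Player A gets 13 ≥ 2 from Hawk, and Player B gets 13 ≥ 10 from Dove — Nash equilibrium.
(Dove, Dove): Player B prefers Hawk (13 > 10) — not an equilibrium.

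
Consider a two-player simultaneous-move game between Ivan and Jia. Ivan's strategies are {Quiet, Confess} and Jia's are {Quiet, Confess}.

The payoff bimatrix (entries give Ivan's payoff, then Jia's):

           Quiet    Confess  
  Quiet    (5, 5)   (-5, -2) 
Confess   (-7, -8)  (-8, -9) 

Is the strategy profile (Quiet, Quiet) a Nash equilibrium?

Yes

At (Quiet, Quiet), Ivan earns 5; switching to Confess would give -7, so Ivan has no profitable deviation.
Jia earns 5; switching to Confess would give -2, so Jia has no profitable deviation.
Neither player can gain by a unilateral deviation, so this profile is a Nash equilibrium.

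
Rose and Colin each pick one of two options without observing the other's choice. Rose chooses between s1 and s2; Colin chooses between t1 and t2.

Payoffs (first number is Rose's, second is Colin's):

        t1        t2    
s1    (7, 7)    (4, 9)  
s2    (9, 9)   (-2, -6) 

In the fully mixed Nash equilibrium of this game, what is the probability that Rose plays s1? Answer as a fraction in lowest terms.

Let x be the probability that Rose plays s1. In a completely mixed equilibrium, Colin must be indifferent between t1 and t2.
Colin's expected payoff from t1 is 7x + 9(1−x); from t2 it is 9x − 6(1−x).
Setting these equal: −2x + 9 = 15x − 6, so x = 15/17.

15/17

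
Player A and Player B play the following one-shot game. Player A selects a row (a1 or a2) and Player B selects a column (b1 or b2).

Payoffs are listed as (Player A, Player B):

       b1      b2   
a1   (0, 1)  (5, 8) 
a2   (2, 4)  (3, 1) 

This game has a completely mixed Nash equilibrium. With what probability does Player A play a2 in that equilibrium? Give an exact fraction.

Let x be the probability that Player A plays a1. In a completely mixed equilibrium, Player B must be indifferent between b1 and b2.
Player B's expected payoff from b1 is x + 4(1−x); from b2 it is 8x + (1−x).
Setting these equal: −3x + 4 = 7x + 1, so x = 3/10.
Therefore Player A plays a2 with probability 1 − 3/10 = 7/10.

7/10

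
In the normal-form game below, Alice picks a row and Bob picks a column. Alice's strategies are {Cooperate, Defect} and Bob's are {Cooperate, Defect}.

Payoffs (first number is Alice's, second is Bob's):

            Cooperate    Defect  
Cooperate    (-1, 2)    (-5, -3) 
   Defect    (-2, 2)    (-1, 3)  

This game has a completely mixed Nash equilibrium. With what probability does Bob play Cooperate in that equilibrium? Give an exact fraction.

Let q be the probability that Bob plays Cooperate. In a completely mixed equilibrium, Alice must be indifferent between Cooperate and Defect.
Alice's expected payoff from Cooperate is −q − 5(1−q); from Defect it is −2q − (1−q).
Setting these equal: 4q − 5 = −q − 1, so q = 4/5.

4/5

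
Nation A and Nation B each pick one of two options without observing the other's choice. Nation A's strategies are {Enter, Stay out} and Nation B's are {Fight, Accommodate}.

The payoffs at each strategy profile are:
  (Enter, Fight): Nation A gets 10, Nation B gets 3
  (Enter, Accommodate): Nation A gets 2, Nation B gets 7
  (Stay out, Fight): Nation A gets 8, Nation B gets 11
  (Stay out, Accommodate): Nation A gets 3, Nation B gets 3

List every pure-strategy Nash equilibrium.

(Enter, Fight): Nation B prefers Accommodate (7 > 3) — not an equilibrium.
(Enter, Accommodate): Nation A prefers Stay out (3 > 2) — not an equilibrium.
(Stay out, Fight): Nation A prefers Enter (10 > 8) — not an equilibrium.
(Stay out, Accommodate): Nation B prefers Fight (11 > 3) — not an equilibrium.

none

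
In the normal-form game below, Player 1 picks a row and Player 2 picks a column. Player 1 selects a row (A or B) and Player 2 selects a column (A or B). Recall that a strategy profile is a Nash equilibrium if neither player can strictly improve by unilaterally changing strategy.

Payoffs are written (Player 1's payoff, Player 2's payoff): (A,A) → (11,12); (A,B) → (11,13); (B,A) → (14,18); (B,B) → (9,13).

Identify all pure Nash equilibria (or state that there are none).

(A, B) and (B, A)

(A, A): Player 1 prefers B (14 > 11); Player 2 prefers B (13 > 12) — not an equilibrium.
(A, B): Player 1 gets 11 ≥ 9 from B, and Player 2 gets 13 ≥ 12 from A — Nash equilibrium.
(B, A): Player 1 gets 14 ≥ 11 from A, and Player 2 gets 18 ≥ 13 from B — Nash equilibrium.
(B, B): Player 1 prefers A (11 > 9); Player 2 prefers A (18 > 13) — not an equilibrium.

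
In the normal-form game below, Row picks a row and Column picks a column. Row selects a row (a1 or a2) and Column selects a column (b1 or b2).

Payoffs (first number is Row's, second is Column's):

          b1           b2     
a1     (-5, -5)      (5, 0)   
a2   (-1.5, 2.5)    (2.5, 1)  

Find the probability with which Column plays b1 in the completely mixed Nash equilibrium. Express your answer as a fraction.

5/12

Let c be the probability that Column plays b1. In a completely mixed equilibrium, Row must be indifferent between a1 and a2.
Row's expected payoff from a1 is −5c + 5(1−c); from a2 it is −1.5c + 2.5(1−c).
Setting these equal: −10c + 5 = −4c + 2.5, so c = 5/12.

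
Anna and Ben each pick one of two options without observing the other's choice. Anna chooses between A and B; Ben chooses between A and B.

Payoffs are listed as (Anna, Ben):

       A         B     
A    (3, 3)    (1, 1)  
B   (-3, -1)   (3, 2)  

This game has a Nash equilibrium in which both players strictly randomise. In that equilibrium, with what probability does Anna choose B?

Let r be the probability that Anna plays A. In a completely mixed equilibrium, Ben must be indifferent between A and B.
Ben's expected payoff from A is 3r − (1−r); from B it is r + 2(1−r).
Setting these equal: 4r − 1 = −r + 2, so r = 3/5.
Therefore Anna plays B with probability 1 − 3/5 = 2/5.

2/5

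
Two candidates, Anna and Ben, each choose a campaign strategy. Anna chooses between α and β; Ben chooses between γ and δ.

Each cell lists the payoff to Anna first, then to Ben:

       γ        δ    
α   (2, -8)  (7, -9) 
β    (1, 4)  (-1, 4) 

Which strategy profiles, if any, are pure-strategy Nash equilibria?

(α, γ)

(α, γ): Anna gets 2 ≥ 1 from β, and Ben gets -8 ≥ -9 from δ — Nash equilibrium.
(α, δ): Ben prefers γ (-8 > -9) — not an equilibrium.
(β, γ): Anna prefers α (2 > 1) — not an equilibrium.
(β, δ): Anna prefers α (7 > -1) — not an equilibrium.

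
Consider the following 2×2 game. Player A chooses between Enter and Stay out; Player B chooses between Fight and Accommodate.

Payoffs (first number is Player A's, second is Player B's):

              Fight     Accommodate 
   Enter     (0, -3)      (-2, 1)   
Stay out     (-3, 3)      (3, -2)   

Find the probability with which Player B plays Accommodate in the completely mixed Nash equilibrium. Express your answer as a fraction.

3/8

Let q be the probability that Player B plays Fight. In a completely mixed equilibrium, Player A must be indifferent between Enter and Stay out.
Player A's expected payoff from Enter is −2(1−q); from Stay out it is −3q + 3(1−q).
Setting these equal: 2q − 2 = −6q + 3, so q = 5/8.
Therefore Player B plays Accommodate with probability 1 − 5/8 = 3/8.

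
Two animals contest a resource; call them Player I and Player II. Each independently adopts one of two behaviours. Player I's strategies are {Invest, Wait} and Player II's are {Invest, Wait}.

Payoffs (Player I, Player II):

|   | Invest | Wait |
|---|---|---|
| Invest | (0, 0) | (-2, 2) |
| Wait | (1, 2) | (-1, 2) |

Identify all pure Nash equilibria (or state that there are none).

(Wait, Invest) and (Wait, Wait)

(Invest, Invest): Player I prefers Wait (1 > 0); Player II prefers Wait (2 > 0) — not an equilibrium.
(Invest, Wait): Player I prefers Wait (-1 > -2) — not an equilibrium.
(Wait, Invest): Player I gets 1 ≥ 0 from Invest, and Player II gets 2 ≥ 2 from Wait — Nash equilibrium.
(Wait, Wait): Player I gets -1 ≥ -2 from Invest, and Player II gets 2 ≥ 2 from Invest — Nash equilibrium.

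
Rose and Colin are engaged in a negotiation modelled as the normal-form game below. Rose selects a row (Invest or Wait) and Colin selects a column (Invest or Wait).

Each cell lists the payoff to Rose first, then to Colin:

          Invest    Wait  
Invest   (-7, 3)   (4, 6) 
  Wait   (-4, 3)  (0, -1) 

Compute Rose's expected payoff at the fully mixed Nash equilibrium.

First find q, the probability Colin plays Invest, from Rose's indifference between Invest and Wait: −7q + 4(1−q) = −4q, giving q = 4/7.
Since Rose is indifferent in equilibrium, Rose's expected payoff equals the payoff from either row against (4/7, 3/7). Using Invest: −7(4/7) + 4(3/7) = -16/7.

-16/7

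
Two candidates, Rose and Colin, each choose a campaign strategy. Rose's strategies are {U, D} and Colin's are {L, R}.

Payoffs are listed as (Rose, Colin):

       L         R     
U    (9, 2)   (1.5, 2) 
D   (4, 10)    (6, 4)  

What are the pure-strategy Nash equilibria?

(U, L)

(U, L): Rose gets 9 ≥ 4 from D, and Colin gets 2 ≥ 2 from R — Nash equilibrium.
(U, R): Rose prefers D (6 > 1.5) — not an equilibrium.
(D, L): Rose prefers U (9 > 4) — not an equilibrium.
(D, R): Colin prefers L (10 > 4) — not an equilibrium.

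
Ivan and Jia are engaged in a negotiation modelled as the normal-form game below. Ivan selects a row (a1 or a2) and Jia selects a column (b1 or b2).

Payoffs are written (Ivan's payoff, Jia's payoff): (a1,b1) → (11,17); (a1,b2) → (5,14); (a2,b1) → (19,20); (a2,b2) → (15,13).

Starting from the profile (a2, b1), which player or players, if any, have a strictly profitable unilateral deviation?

Ivan at (a2, b1) earns 19; deviating to a1 yields 11 — not better.
Jia earns 20; deviating to b2 yields 13 — not better.
Neither player can strictly improve; the profile is a Nash equilibrium.

Neither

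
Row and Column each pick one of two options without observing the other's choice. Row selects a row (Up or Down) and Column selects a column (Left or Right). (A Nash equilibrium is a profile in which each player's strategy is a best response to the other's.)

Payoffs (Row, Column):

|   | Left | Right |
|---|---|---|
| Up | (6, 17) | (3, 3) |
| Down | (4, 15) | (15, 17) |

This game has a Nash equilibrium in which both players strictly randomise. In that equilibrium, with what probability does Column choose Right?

Let c be the probability that Column plays Left. In a completely mixed equilibrium, Row must be indifferent between Up and Down.
Row's expected payoff from Up is 6c + 3(1−c); from Down it is 4c + 15(1−c).
Setting these equal: 3c + 3 = −11c + 15, so c = 6/7.
Therefore Column plays Right with probability 1 − 6/7 = 1/7.

1/7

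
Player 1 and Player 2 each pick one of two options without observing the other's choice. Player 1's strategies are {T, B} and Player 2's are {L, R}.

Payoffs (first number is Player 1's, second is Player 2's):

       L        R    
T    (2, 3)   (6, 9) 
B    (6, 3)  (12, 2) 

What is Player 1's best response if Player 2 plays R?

B

Against R, Player 1 earns 6 from T and 12 from B.
So B is the best response.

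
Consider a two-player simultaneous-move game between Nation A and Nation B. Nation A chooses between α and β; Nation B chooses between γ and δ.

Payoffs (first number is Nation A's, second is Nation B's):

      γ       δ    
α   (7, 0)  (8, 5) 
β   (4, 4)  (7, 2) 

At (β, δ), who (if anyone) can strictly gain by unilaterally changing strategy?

Nation A at (β, δ) earns 7; deviating to α yields 8 — a strict improvement.
Nation B earns 2; deviating to γ yields 4 — a strict improvement.
Both Nation A and Nation B have strictly profitable deviations.

Both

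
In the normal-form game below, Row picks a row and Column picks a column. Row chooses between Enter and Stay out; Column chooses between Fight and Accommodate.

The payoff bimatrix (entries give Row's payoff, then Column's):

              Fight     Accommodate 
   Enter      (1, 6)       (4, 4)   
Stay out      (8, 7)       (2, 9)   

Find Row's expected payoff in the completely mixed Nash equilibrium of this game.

10/3

First find y, the probability Column plays Fight, from Row's indifference between Enter and Stay out: y + 4(1−y) = 8y + 2(1−y), giving y = 2/9.
Since Row is indifferent in equilibrium, Row's expected payoff equals the payoff from either row against (2/9, 7/9). Using Enter: (2/9) + 4(7/9) = 10/3.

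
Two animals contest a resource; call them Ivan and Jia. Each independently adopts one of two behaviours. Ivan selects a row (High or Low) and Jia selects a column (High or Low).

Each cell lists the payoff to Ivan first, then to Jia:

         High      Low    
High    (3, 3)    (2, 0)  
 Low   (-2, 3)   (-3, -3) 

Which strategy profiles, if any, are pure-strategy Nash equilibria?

(High, High): Ivan gets 3 ≥ -2 from Low, and Jia gets 3 ≥ 0 from Low — Nash equilibrium.
(High, Low): Jia prefers High (3 > 0) — not an equilibrium.
(Low, High): Ivan prefers High (3 > -2) — not an equilibrium.
(Low, Low): Ivan prefers High (2 > -3); Jia prefers High (3 > -3) — not an equilibrium.

(High, High)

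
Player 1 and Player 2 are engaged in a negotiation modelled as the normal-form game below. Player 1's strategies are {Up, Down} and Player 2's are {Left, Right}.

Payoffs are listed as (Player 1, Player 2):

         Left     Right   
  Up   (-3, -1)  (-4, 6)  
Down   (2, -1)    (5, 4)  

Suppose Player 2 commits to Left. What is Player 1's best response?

Against Left, Player 1 earns -3 from Up and 2 from Down.
So Down is the best response.

Down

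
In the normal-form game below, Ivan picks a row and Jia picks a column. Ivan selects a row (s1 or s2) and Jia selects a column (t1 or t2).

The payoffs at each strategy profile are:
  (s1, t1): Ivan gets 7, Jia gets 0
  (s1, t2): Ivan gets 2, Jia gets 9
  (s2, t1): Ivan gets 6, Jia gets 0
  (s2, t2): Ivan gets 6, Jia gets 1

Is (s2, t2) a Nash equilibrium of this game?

At (s2, t2), Ivan earns 6; switching to s1 would give 2, so Ivan has no profitable deviation.
Jia earns 1; switching to t1 would give 0, so Jia has no profitable deviation.
Neither player can gain by a unilateral deviation, so this profile is a Nash equilibrium.

Yes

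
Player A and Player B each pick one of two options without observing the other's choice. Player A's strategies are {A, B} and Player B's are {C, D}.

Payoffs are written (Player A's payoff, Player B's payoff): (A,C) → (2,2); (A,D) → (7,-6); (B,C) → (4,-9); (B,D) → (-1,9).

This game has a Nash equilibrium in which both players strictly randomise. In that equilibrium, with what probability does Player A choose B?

Let p be the probability that Player A plays A. In a completely mixed equilibrium, Player B must be indifferent between C and D.
Player B's expected payoff from C is 2p − 9(1−p); from D it is −6p + 9(1−p).
Setting these equal: 11p − 9 = −15p + 9, so p = 9/13.
Therefore Player A plays B with probability 1 − 9/13 = 4/13.

4/13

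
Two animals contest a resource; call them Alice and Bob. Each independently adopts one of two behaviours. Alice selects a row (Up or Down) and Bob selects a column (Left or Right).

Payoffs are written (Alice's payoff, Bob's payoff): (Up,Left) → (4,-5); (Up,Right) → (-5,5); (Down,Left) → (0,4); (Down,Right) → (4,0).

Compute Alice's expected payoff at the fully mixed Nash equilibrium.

First find q, the probability Bob plays Left, from Alice's indifference between Up and Down: 4q − 5(1−q) = 4(1−q), giving q = 9/13.
Since Alice is indifferent in equilibrium, Alice's expected payoff equals the payoff from either row against (9/13, 4/13). Using Up: 4(9/13) − 5(4/13) = 16/13.

16/13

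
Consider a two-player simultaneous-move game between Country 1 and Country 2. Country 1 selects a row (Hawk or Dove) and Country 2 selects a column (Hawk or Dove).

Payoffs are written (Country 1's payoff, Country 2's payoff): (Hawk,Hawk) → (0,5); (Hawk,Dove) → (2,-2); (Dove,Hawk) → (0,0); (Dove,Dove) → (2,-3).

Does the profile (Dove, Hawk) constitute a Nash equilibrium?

At (Dove, Hawk), Country 1 earns 0; switching to Hawk would give 0, so Country 1 has no profitable deviation.
Country 2 earns 0; switching to Dove would give -3, so Country 2 has no profitable deviation.
Neither player can gain by a unilateral deviation, so this profile is a Nash equilibrium.

Yes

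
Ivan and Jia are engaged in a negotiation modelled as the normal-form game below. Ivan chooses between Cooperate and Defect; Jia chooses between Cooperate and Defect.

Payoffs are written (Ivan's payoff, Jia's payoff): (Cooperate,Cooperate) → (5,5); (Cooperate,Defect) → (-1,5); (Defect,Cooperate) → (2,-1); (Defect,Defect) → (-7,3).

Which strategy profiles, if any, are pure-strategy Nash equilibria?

(Cooperate, Cooperate) and (Cooperate, Defect)

(Cooperate, Cooperate): Ivan gets 5 ≥ 2 from Defect, and Jia gets 5 ≥ 5 from Defect — Nash equilibrium.
(Cooperate, Defect): Ivan gets -1 ≥ -7 from Defect, and Jia gets 5 ≥ 5 from Cooperate — Nash equilibrium.
(Defect, Cooperate): Ivan prefers Cooperate (5 > 2); Jia prefers Defect (3 > -1) — not an equilibrium.
(Defect, Defect): Ivan prefers Cooperate (-1 > -7) — not an equilibrium.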